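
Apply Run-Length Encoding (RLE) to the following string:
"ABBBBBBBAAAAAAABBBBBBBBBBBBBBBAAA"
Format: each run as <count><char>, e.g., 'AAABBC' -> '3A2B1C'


Scanning runs left to right:
  i=0: run of 'A' x 1 -> '1A'
  i=1: run of 'B' x 7 -> '7B'
  i=8: run of 'A' x 7 -> '7A'
  i=15: run of 'B' x 15 -> '15B'
  i=30: run of 'A' x 3 -> '3A'

RLE = 1A7B7A15B3A


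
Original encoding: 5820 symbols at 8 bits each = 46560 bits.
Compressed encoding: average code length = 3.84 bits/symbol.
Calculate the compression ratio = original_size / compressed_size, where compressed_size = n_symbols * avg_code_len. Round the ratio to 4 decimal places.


original_size = n_symbols * orig_bits = 5820 * 8 = 46560 bits
compressed_size = n_symbols * avg_code_len = 5820 * 3.84 = 22348.8 bits
ratio = original_size / compressed_size = 46560 / 22348.8 = 2.0833

Compression ratio = 2.0833


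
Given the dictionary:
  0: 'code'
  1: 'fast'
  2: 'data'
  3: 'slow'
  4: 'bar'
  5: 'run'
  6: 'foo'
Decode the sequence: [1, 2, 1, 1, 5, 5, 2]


Look up each index in the dictionary:
  1 -> 'fast'
  2 -> 'data'
  1 -> 'fast'
  1 -> 'fast'
  5 -> 'run'
  5 -> 'run'
  2 -> 'data'

Decoded: "fast data fast fast run run data"


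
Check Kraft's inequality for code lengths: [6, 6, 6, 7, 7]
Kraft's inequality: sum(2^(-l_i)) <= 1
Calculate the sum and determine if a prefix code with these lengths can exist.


Sum = 2^(-6) + 2^(-6) + 2^(-6) + 2^(-7) + 2^(-7)
    = 0.015625 + 0.015625 + 0.015625 + 0.0078125 + 0.0078125
    = 8/128 = 0.0625
Since 0.0625 <= 1, Kraft's inequality IS satisfied.
A prefix code with these lengths CAN exist.

Kraft sum = 0.0625. Satisfied.


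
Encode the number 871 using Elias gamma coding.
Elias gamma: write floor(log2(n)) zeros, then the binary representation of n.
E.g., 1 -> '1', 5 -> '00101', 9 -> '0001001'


num_bits = floor(log2(871)) + 1 = 10
leading_zeros = num_bits - 1 = 9
binary(871) = 1101100111

Elias gamma(871) = '000000000' + '1101100111' = 0000000001101100111 (19 bits)


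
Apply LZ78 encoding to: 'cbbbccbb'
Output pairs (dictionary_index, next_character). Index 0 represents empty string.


LZ78 encoding steps:
Dictionary: {0: ''}
Step 1: w='' (idx 0), next='c' -> output (0, 'c'), add 'c' as idx 1
Step 2: w='' (idx 0), next='b' -> output (0, 'b'), add 'b' as idx 2
Step 3: w='b' (idx 2), next='b' -> output (2, 'b'), add 'bb' as idx 3
Step 4: w='c' (idx 1), next='c' -> output (1, 'c'), add 'cc' as idx 4
Step 5: w='bb' (idx 3), end of input -> output (3, '')


Encoded: [(0, 'c'), (0, 'b'), (2, 'b'), (1, 'c'), (3, '')]


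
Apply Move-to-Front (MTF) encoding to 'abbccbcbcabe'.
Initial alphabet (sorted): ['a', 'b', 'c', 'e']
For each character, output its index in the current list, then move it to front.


MTF encoding:
'a': index 0 in ['a', 'b', 'c', 'e'] -> ['a', 'b', 'c', 'e']
'b': index 1 in ['a', 'b', 'c', 'e'] -> ['b', 'a', 'c', 'e']
'b': index 0 in ['b', 'a', 'c', 'e'] -> ['b', 'a', 'c', 'e']
'c': index 2 in ['b', 'a', 'c', 'e'] -> ['c', 'b', 'a', 'e']
'c': index 0 in ['c', 'b', 'a', 'e'] -> ['c', 'b', 'a', 'e']
'b': index 1 in ['c', 'b', 'a', 'e'] -> ['b', 'c', 'a', 'e']
'c': index 1 in ['b', 'c', 'a', 'e'] -> ['c', 'b', 'a', 'e']
'b': index 1 in ['c', 'b', 'a', 'e'] -> ['b', 'c', 'a', 'e']
'c': index 1 in ['b', 'c', 'a', 'e'] -> ['c', 'b', 'a', 'e']
'a': index 2 in ['c', 'b', 'a', 'e'] -> ['a', 'c', 'b', 'e']
'b': index 2 in ['a', 'c', 'b', 'e'] -> ['b', 'a', 'c', 'e']
'e': index 3 in ['b', 'a', 'c', 'e'] -> ['e', 'b', 'a', 'c']


Output: [0, 1, 0, 2, 0, 1, 1, 1, 1, 2, 2, 3]


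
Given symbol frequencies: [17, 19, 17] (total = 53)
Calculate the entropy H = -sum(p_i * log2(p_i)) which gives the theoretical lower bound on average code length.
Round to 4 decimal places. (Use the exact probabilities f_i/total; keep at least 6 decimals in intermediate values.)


Per-symbol terms -p_i * log2(p_i) with p_i = f_i/53:
  p = 17/53 = 0.320755: log2(p) = -1.640458, -p*log2(p) = 0.526185
  p = 19/53 = 0.358491: log2(p) = -1.479993, -p*log2(p) = 0.530564
  p = 17/53 = 0.320755: log2(p) = -1.640458, -p*log2(p) = 0.526185
H = 0.526185 + 0.530564 + 0.526185 = 1.582934

H = 1.5829 bits/symbol


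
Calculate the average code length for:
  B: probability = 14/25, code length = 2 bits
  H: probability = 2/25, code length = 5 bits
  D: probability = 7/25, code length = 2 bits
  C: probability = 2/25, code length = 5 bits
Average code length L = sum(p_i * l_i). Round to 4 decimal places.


Weighted contributions p_i * l_i:
  B: (14/25) * 2 = 28/25
  H: (2/25) * 5 = 10/25
  D: (7/25) * 2 = 14/25
  C: (2/25) * 5 = 10/25
Sum = (28 + 10 + 14 + 10)/25 = 62/25

L = 62/25 = 2.4800 bits/symbol


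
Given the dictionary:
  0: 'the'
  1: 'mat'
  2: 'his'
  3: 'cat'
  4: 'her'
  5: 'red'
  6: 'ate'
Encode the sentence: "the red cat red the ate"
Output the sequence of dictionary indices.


Look up each word in the dictionary:
  'the' -> 0
  'red' -> 5
  'cat' -> 3
  'red' -> 5
  'the' -> 0
  'ate' -> 6

Encoded: [0, 5, 3, 5, 0, 6]


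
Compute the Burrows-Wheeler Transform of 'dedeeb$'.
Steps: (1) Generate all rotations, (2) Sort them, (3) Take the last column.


Rotations (sorted):
  0: $dedeeb -> last char: b
  1: b$dedee -> last char: e
  2: dedeeb$ -> last char: $
  3: deeb$de -> last char: e
  4: eb$dede -> last char: e
  5: edeeb$d -> last char: d
  6: eeb$ded -> last char: d


BWT = be$eedd


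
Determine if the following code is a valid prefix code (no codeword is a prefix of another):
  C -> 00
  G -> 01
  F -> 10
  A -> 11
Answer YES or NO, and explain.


Checking each pair (does one codeword prefix another?):
  C='00' vs G='01': no prefix
  C='00' vs F='10': no prefix
  C='00' vs A='11': no prefix
  G='01' vs C='00': no prefix
  G='01' vs F='10': no prefix
  G='01' vs A='11': no prefix
  F='10' vs C='00': no prefix
  F='10' vs G='01': no prefix
  F='10' vs A='11': no prefix
  A='11' vs C='00': no prefix
  A='11' vs G='01': no prefix
  A='11' vs F='10': no prefix
No violation found over all pairs.

YES -- this is a valid prefix code. No codeword is a prefix of any other codeword.


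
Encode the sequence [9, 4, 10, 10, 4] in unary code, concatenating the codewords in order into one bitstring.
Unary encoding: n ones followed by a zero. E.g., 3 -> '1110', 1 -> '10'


Encode each number as n ones followed by a terminating 0:
  9 -> 1111111110 (10 bits)
  4 -> 11110 (5 bits)
  10 -> 11111111110 (11 bits)
  10 -> 11111111110 (11 bits)
  4 -> 11110 (5 bits)
Total length = 10 + 5 + 11 + 11 + 5 = 42 bits.

Unary([9, 4, 10, 10, 4]) = 111111111011110111111111101111111111011110 (42 bits)


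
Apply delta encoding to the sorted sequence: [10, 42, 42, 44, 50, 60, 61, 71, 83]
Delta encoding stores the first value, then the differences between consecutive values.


First value: 10
Deltas:
  42 - 10 = 32
  42 - 42 = 0
  44 - 42 = 2
  50 - 44 = 6
  60 - 50 = 10
  61 - 60 = 1
  71 - 61 = 10
  83 - 71 = 12


Delta encoded: [10, 32, 0, 2, 6, 10, 1, 10, 12]


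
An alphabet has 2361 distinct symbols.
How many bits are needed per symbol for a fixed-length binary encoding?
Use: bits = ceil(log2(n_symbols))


log2(2361) = 11.2052
Bracket: 2^11 = 2048 < 2361 <= 2^12 = 4096
So ceil(log2(2361)) = 12

bits = ceil(log2(2361)) = ceil(11.2052) = 12 bits


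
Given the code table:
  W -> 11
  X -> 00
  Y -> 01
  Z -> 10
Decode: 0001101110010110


Decoding:
00 -> X
01 -> Y
10 -> Z
11 -> W
10 -> Z
01 -> Y
01 -> Y
10 -> Z


Result: XYZWZYYZ


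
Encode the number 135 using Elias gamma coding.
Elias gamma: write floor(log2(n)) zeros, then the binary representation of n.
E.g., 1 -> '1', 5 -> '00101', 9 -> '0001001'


num_bits = floor(log2(135)) + 1 = 8
leading_zeros = num_bits - 1 = 7
binary(135) = 10000111

Elias gamma(135) = '0000000' + '10000111' = 000000010000111 (15 bits)


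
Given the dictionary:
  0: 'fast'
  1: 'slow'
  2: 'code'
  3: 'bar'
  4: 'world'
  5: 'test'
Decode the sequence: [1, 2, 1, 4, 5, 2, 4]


Look up each index in the dictionary:
  1 -> 'slow'
  2 -> 'code'
  1 -> 'slow'
  4 -> 'world'
  5 -> 'test'
  2 -> 'code'
  4 -> 'world'

Decoded: "slow code slow world test code world"


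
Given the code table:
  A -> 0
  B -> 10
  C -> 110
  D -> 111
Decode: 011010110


Decoding:
0 -> A
110 -> C
10 -> B
110 -> C


Result: ACBC


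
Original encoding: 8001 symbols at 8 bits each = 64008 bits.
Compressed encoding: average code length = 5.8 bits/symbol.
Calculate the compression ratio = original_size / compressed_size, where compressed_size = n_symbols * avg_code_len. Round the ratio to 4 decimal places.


original_size = n_symbols * orig_bits = 8001 * 8 = 64008 bits
compressed_size = n_symbols * avg_code_len = 8001 * 5.8 = 46405.8 bits
ratio = original_size / compressed_size = 64008 / 46405.8 = 1.3793

Compression ratio = 1.3793


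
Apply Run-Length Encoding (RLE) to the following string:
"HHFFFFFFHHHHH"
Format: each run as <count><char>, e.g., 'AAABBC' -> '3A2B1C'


Scanning runs left to right:
  i=0: run of 'H' x 2 -> '2H'
  i=2: run of 'F' x 6 -> '6F'
  i=8: run of 'H' x 5 -> '5H'

RLE = 2H6F5H


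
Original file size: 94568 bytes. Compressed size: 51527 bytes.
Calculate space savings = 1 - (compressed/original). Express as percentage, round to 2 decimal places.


ratio = compressed/original = 51527/94568 = 0.544867
savings = 1 - ratio = 1 - 0.544867 = 0.455133
as a percentage: 0.455133 * 100 = 45.51%

Space savings = 1 - 51527/94568 = 45.51%


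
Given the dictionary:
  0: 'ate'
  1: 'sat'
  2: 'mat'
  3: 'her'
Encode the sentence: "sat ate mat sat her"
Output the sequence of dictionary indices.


Look up each word in the dictionary:
  'sat' -> 1
  'ate' -> 0
  'mat' -> 2
  'sat' -> 1
  'her' -> 3

Encoded: [1, 0, 2, 1, 3]


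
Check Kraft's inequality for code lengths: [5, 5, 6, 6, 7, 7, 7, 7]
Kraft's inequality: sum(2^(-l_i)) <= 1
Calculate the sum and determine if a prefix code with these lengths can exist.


Sum = 2^(-5) + 2^(-5) + 2^(-6) + 2^(-6) + 2^(-7) + 2^(-7) + 2^(-7) + 2^(-7)
    = 0.03125 + 0.03125 + 0.015625 + 0.015625 + 0.0078125 + 0.0078125 + 0.0078125 + 0.0078125
    = 16/128 = 0.125
Since 0.125 <= 1, Kraft's inequality IS satisfied.
A prefix code with these lengths CAN exist.

Kraft sum = 0.125. Satisfied.


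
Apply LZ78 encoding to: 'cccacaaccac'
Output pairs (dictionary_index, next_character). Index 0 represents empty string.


LZ78 encoding steps:
Dictionary: {0: ''}
Step 1: w='' (idx 0), next='c' -> output (0, 'c'), add 'c' as idx 1
Step 2: w='c' (idx 1), next='c' -> output (1, 'c'), add 'cc' as idx 2
Step 3: w='' (idx 0), next='a' -> output (0, 'a'), add 'a' as idx 3
Step 4: w='c' (idx 1), next='a' -> output (1, 'a'), add 'ca' as idx 4
Step 5: w='a' (idx 3), next='c' -> output (3, 'c'), add 'ac' as idx 5
Step 6: w='ca' (idx 4), next='c' -> output (4, 'c'), add 'cac' as idx 6


Encoded: [(0, 'c'), (1, 'c'), (0, 'a'), (1, 'a'), (3, 'c'), (4, 'c')]


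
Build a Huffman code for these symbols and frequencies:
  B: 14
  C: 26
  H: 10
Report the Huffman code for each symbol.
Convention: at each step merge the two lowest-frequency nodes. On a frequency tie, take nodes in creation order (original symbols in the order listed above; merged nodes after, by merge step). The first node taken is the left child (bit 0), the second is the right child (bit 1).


Huffman tree construction:
Step 1: Merge H(10) + B(14) = 24
Step 2: Merge (H+B)(24) + C(26) = 50
Read each symbol's code off the tree from the root (left child = 0, right child = 1).

Codes:
  B: 01 (length 2)
  C: 1 (length 1)
  H: 00 (length 2)
Average code length: 74/50 = 1.4800 bits/symbol


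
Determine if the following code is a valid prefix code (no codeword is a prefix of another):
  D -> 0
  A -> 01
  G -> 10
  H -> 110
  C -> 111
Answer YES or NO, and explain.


Checking each pair (does one codeword prefix another?):
  D='0' vs A='01': prefix -- VIOLATION

NO -- this is NOT a valid prefix code. D (0) is a prefix of A (01).


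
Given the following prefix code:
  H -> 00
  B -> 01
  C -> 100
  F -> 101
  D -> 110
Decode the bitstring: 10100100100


Decoding step by step:
Bits 101 -> F
Bits 00 -> H
Bits 100 -> C
Bits 100 -> C


Decoded message: FHCC


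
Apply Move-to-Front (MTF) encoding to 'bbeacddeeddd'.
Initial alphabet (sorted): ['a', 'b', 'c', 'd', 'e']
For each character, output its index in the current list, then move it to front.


MTF encoding:
'b': index 1 in ['a', 'b', 'c', 'd', 'e'] -> ['b', 'a', 'c', 'd', 'e']
'b': index 0 in ['b', 'a', 'c', 'd', 'e'] -> ['b', 'a', 'c', 'd', 'e']
'e': index 4 in ['b', 'a', 'c', 'd', 'e'] -> ['e', 'b', 'a', 'c', 'd']
'a': index 2 in ['e', 'b', 'a', 'c', 'd'] -> ['a', 'e', 'b', 'c', 'd']
'c': index 3 in ['a', 'e', 'b', 'c', 'd'] -> ['c', 'a', 'e', 'b', 'd']
'd': index 4 in ['c', 'a', 'e', 'b', 'd'] -> ['d', 'c', 'a', 'e', 'b']
'd': index 0 in ['d', 'c', 'a', 'e', 'b'] -> ['d', 'c', 'a', 'e', 'b']
'e': index 3 in ['d', 'c', 'a', 'e', 'b'] -> ['e', 'd', 'c', 'a', 'b']
'e': index 0 in ['e', 'd', 'c', 'a', 'b'] -> ['e', 'd', 'c', 'a', 'b']
'd': index 1 in ['e', 'd', 'c', 'a', 'b'] -> ['d', 'e', 'c', 'a', 'b']
'd': index 0 in ['d', 'e', 'c', 'a', 'b'] -> ['d', 'e', 'c', 'a', 'b']
'd': index 0 in ['d', 'e', 'c', 'a', 'b'] -> ['d', 'e', 'c', 'a', 'b']


Output: [1, 0, 4, 2, 3, 4, 0, 3, 0, 1, 0, 0]


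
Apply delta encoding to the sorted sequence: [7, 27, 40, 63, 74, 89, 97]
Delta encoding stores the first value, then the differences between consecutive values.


First value: 7
Deltas:
  27 - 7 = 20
  40 - 27 = 13
  63 - 40 = 23
  74 - 63 = 11
  89 - 74 = 15
  97 - 89 = 8


Delta encoded: [7, 20, 13, 23, 11, 15, 8]


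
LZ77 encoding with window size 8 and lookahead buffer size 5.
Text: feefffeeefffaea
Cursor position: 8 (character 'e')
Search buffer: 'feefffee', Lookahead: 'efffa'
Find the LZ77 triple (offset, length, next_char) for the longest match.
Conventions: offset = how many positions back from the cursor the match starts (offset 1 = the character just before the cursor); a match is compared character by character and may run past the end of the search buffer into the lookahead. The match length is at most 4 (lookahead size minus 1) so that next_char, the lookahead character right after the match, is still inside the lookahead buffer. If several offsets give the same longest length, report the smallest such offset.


Try each offset into the search buffer:
  offset=1 (pos 7, char 'e'): match length 1
  offset=2 (pos 6, char 'e'): match length 1
  offset=3 (pos 5, char 'f'): match length 0
  offset=4 (pos 4, char 'f'): match length 0
  offset=5 (pos 3, char 'f'): match length 0
  offset=6 (pos 2, char 'e'): match length 4
  offset=7 (pos 1, char 'e'): match length 1
  offset=8 (pos 0, char 'f'): match length 0
Longest match has length 4 at offset 6.
next_char = character at position 8 + 4 = 12 -> 'a'

Best match: offset=6, length=4 (matching 'efff' starting at position 2)
LZ77 triple: (6, 4, 'a')


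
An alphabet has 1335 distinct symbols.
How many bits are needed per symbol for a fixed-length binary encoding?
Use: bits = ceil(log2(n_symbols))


log2(1335) = 10.3826
Bracket: 2^10 = 1024 < 1335 <= 2^11 = 2048
So ceil(log2(1335)) = 11

bits = ceil(log2(1335)) = ceil(10.3826) = 11 bits


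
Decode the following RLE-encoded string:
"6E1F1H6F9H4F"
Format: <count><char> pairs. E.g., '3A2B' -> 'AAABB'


Expanding each <count><char> pair:
  6E -> 'EEEEEE'
  1F -> 'F'
  1H -> 'H'
  6F -> 'FFFFFF'
  9H -> 'HHHHHHHHH'
  4F -> 'FFFF'

Decoded = EEEEEEFHFFFFFFHHHHHHHHHFFFF


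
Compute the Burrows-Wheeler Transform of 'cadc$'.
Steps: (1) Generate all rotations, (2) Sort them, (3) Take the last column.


Rotations (sorted):
  0: $cadc -> last char: c
  1: adc$c -> last char: c
  2: c$cad -> last char: d
  3: cadc$ -> last char: $
  4: dc$ca -> last char: a


BWT = ccd$a


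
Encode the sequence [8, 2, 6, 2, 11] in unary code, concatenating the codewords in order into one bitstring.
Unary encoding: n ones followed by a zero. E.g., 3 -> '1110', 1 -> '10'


Encode each number as n ones followed by a terminating 0:
  8 -> 111111110 (9 bits)
  2 -> 110 (3 bits)
  6 -> 1111110 (7 bits)
  2 -> 110 (3 bits)
  11 -> 111111111110 (12 bits)
Total length = 9 + 3 + 7 + 3 + 12 = 34 bits.

Unary([8, 2, 6, 2, 11]) = 1111111101101111110110111111111110 (34 bits)


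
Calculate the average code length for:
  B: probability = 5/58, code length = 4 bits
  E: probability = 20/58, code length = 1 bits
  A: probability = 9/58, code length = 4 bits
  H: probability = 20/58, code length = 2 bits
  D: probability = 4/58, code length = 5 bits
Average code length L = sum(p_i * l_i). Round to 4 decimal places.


Weighted contributions p_i * l_i:
  B: (5/58) * 4 = 20/58
  E: (20/58) * 1 = 20/58
  A: (9/58) * 4 = 36/58
  H: (20/58) * 2 = 40/58
  D: (4/58) * 5 = 20/58
Sum = (20 + 20 + 36 + 40 + 20)/58 = 136/58

L = 136/58 = 2.3448 bits/symbol


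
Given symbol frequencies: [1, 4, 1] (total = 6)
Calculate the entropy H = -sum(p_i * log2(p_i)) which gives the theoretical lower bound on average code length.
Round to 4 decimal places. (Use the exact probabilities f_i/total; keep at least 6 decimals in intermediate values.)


Per-symbol terms -p_i * log2(p_i) with p_i = f_i/6:
  p = 1/6 = 0.166667: log2(p) = -2.584963, -p*log2(p) = 0.430827
  p = 4/6 = 0.666667: log2(p) = -0.584963, -p*log2(p) = 0.389975
  p = 1/6 = 0.166667: log2(p) = -2.584963, -p*log2(p) = 0.430827
H = 0.430827 + 0.389975 + 0.430827 = 1.251629

H = 1.2516 bits/symbol


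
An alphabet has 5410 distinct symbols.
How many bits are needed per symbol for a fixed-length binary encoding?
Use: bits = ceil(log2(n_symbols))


log2(5410) = 12.4014
Bracket: 2^12 = 4096 < 5410 <= 2^13 = 8192
So ceil(log2(5410)) = 13

bits = ceil(log2(5410)) = ceil(12.4014) = 13 bits


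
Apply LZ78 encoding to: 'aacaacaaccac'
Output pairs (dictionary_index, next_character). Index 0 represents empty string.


LZ78 encoding steps:
Dictionary: {0: ''}
Step 1: w='' (idx 0), next='a' -> output (0, 'a'), add 'a' as idx 1
Step 2: w='a' (idx 1), next='c' -> output (1, 'c'), add 'ac' as idx 2
Step 3: w='a' (idx 1), next='a' -> output (1, 'a'), add 'aa' as idx 3
Step 4: w='' (idx 0), next='c' -> output (0, 'c'), add 'c' as idx 4
Step 5: w='aa' (idx 3), next='c' -> output (3, 'c'), add 'aac' as idx 5
Step 6: w='c' (idx 4), next='a' -> output (4, 'a'), add 'ca' as idx 6
Step 7: w='c' (idx 4), end of input -> output (4, '')


Encoded: [(0, 'a'), (1, 'c'), (1, 'a'), (0, 'c'), (3, 'c'), (4, 'a'), (4, '')]


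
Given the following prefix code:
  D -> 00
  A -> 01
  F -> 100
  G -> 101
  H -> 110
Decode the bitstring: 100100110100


Decoding step by step:
Bits 100 -> F
Bits 100 -> F
Bits 110 -> H
Bits 100 -> F


Decoded message: FFHF


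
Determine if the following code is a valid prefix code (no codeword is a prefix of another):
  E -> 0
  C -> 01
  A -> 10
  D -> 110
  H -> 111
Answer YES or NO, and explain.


Checking each pair (does one codeword prefix another?):
  E='0' vs C='01': prefix -- VIOLATION

NO -- this is NOT a valid prefix code. E (0) is a prefix of C (01).


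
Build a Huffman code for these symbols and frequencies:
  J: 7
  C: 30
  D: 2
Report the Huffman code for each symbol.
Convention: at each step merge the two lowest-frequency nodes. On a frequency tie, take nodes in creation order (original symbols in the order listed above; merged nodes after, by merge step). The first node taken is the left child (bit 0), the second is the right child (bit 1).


Huffman tree construction:
Step 1: Merge D(2) + J(7) = 9
Step 2: Merge (D+J)(9) + C(30) = 39
Read each symbol's code off the tree from the root (left child = 0, right child = 1).

Codes:
  J: 01 (length 2)
  C: 1 (length 1)
  D: 00 (length 2)
Average code length: 48/39 = 1.2308 bits/symbol


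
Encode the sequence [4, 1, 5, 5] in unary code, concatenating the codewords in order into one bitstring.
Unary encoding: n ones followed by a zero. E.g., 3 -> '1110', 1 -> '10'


Encode each number as n ones followed by a terminating 0:
  4 -> 11110 (5 bits)
  1 -> 10 (2 bits)
  5 -> 111110 (6 bits)
  5 -> 111110 (6 bits)
Total length = 5 + 2 + 6 + 6 = 19 bits.

Unary([4, 1, 5, 5]) = 1111010111110111110 (19 bits)


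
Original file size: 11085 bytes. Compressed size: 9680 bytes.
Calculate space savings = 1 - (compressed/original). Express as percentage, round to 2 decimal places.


ratio = compressed/original = 9680/11085 = 0.873252
savings = 1 - ratio = 1 - 0.873252 = 0.126748
as a percentage: 0.126748 * 100 = 12.67%

Space savings = 1 - 9680/11085 = 12.67%


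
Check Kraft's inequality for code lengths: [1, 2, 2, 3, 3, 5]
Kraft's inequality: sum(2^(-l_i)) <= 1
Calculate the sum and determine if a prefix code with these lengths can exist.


Sum = 2^(-1) + 2^(-2) + 2^(-2) + 2^(-3) + 2^(-3) + 2^(-5)
    = 0.5 + 0.25 + 0.25 + 0.125 + 0.125 + 0.03125
    = 41/32 = 1.28125
Since 1.28125 > 1, Kraft's inequality is NOT satisfied.
A prefix code with these lengths CANNOT exist.

Kraft sum = 1.28125. Not satisfied.


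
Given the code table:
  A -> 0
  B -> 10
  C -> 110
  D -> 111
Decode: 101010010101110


Decoding:
10 -> B
10 -> B
10 -> B
0 -> A
10 -> B
10 -> B
111 -> D
0 -> A


Result: BBBABBDA


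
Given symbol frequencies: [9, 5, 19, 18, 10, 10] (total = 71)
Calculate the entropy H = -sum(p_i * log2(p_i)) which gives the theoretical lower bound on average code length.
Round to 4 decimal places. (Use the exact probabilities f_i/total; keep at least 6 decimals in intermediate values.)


Per-symbol terms -p_i * log2(p_i) with p_i = f_i/71:
  p = 9/71 = 0.126761: log2(p) = -2.979822, -p*log2(p) = 0.377724
  p = 5/71 = 0.070423: log2(p) = -3.827819, -p*log2(p) = 0.269565
  p = 19/71 = 0.267606: log2(p) = -1.901820, -p*log2(p) = 0.508938
  p = 18/71 = 0.253521: log2(p) = -1.979822, -p*log2(p) = 0.501927
  p = 10/71 = 0.140845: log2(p) = -2.827819, -p*log2(p) = 0.398284
  p = 10/71 = 0.140845: log2(p) = -2.827819, -p*log2(p) = 0.398284
H = 0.377724 + 0.269565 + 0.508938 + 0.501927 + 0.398284 + 0.398284 = 2.454722

H = 2.4547 bits/symbol


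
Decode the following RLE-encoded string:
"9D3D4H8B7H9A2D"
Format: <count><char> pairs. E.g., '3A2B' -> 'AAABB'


Expanding each <count><char> pair:
  9D -> 'DDDDDDDDD'
  3D -> 'DDD'
  4H -> 'HHHH'
  8B -> 'BBBBBBBB'
  7H -> 'HHHHHHH'
  9A -> 'AAAAAAAAA'
  2D -> 'DD'

Decoded = DDDDDDDDDDDDHHHHBBBBBBBBHHHHHHHAAAAAAAAADD


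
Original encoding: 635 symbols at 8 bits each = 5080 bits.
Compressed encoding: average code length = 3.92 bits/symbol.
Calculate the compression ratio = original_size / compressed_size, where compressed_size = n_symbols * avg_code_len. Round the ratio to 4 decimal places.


original_size = n_symbols * orig_bits = 635 * 8 = 5080 bits
compressed_size = n_symbols * avg_code_len = 635 * 3.92 = 2489.2 bits
ratio = original_size / compressed_size = 5080 / 2489.2 = 2.0408

Compression ratio = 2.0408


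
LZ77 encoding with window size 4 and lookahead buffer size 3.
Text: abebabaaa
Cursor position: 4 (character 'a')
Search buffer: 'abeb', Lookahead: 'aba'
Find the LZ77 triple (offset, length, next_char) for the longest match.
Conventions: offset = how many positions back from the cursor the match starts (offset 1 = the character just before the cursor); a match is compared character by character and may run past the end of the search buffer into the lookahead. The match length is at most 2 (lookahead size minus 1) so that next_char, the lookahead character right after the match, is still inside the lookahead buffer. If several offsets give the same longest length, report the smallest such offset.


Try each offset into the search buffer:
  offset=1 (pos 3, char 'b'): match length 0
  offset=2 (pos 2, char 'e'): match length 0
  offset=3 (pos 1, char 'b'): match length 0
  offset=4 (pos 0, char 'a'): match length 2
Longest match has length 2 at offset 4.
next_char = character at position 4 + 2 = 6 -> 'a'

Best match: offset=4, length=2 (matching 'ab' starting at position 0)
LZ77 triple: (4, 2, 'a')


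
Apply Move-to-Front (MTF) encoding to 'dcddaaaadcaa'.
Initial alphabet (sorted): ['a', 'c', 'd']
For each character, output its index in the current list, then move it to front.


MTF encoding:
'd': index 2 in ['a', 'c', 'd'] -> ['d', 'a', 'c']
'c': index 2 in ['d', 'a', 'c'] -> ['c', 'd', 'a']
'd': index 1 in ['c', 'd', 'a'] -> ['d', 'c', 'a']
'd': index 0 in ['d', 'c', 'a'] -> ['d', 'c', 'a']
'a': index 2 in ['d', 'c', 'a'] -> ['a', 'd', 'c']
'a': index 0 in ['a', 'd', 'c'] -> ['a', 'd', 'c']
'a': index 0 in ['a', 'd', 'c'] -> ['a', 'd', 'c']
'a': index 0 in ['a', 'd', 'c'] -> ['a', 'd', 'c']
'd': index 1 in ['a', 'd', 'c'] -> ['d', 'a', 'c']
'c': index 2 in ['d', 'a', 'c'] -> ['c', 'd', 'a']
'a': index 2 in ['c', 'd', 'a'] -> ['a', 'c', 'd']
'a': index 0 in ['a', 'c', 'd'] -> ['a', 'c', 'd']


Output: [2, 2, 1, 0, 2, 0, 0, 0, 1, 2, 2, 0]


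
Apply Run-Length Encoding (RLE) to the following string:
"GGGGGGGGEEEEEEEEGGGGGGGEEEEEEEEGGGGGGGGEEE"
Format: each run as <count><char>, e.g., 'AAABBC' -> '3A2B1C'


Scanning runs left to right:
  i=0: run of 'G' x 8 -> '8G'
  i=8: run of 'E' x 8 -> '8E'
  i=16: run of 'G' x 7 -> '7G'
  i=23: run of 'E' x 8 -> '8E'
  i=31: run of 'G' x 8 -> '8G'
  i=39: run of 'E' x 3 -> '3E'

RLE = 8G8E7G8E8G3E


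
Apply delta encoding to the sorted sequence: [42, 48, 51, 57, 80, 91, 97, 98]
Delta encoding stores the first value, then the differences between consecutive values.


First value: 42
Deltas:
  48 - 42 = 6
  51 - 48 = 3
  57 - 51 = 6
  80 - 57 = 23
  91 - 80 = 11
  97 - 91 = 6
  98 - 97 = 1


Delta encoded: [42, 6, 3, 6, 23, 11, 6, 1]


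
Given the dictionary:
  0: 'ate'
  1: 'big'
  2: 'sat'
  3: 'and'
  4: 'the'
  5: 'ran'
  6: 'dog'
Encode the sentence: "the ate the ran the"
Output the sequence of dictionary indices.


Look up each word in the dictionary:
  'the' -> 4
  'ate' -> 0
  'the' -> 4
  'ran' -> 5
  'the' -> 4

Encoded: [4, 0, 4, 5, 4]


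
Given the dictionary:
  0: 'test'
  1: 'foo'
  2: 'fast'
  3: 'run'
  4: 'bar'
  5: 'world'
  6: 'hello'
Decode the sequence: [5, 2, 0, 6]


Look up each index in the dictionary:
  5 -> 'world'
  2 -> 'fast'
  0 -> 'test'
  6 -> 'hello'

Decoded: "world fast test hello"


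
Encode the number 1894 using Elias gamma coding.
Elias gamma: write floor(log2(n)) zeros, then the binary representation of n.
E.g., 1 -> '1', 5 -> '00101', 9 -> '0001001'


num_bits = floor(log2(1894)) + 1 = 11
leading_zeros = num_bits - 1 = 10
binary(1894) = 11101100110

Elias gamma(1894) = '0000000000' + '11101100110' = 000000000011101100110 (21 bits)


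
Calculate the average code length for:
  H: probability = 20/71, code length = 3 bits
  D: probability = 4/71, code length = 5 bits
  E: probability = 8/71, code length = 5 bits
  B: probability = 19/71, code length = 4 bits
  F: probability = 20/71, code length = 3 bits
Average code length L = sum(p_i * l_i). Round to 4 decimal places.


Weighted contributions p_i * l_i:
  H: (20/71) * 3 = 60/71
  D: (4/71) * 5 = 20/71
  E: (8/71) * 5 = 40/71
  B: (19/71) * 4 = 76/71
  F: (20/71) * 3 = 60/71
Sum = (60 + 20 + 40 + 76 + 60)/71 = 256/71

L = 256/71 = 3.6056 bits/symbol


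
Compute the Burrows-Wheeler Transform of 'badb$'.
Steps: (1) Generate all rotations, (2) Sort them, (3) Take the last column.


Rotations (sorted):
  0: $badb -> last char: b
  1: adb$b -> last char: b
  2: b$bad -> last char: d
  3: badb$ -> last char: $
  4: db$ba -> last char: a


BWT = bbd$a


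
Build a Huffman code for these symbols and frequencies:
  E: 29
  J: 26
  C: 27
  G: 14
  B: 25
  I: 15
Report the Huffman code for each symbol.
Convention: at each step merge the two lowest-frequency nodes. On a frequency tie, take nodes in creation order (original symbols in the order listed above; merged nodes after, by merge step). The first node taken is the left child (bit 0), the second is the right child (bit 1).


Huffman tree construction:
Step 1: Merge G(14) + I(15) = 29
Step 2: Merge B(25) + J(26) = 51
Step 3: Merge C(27) + E(29) = 56
Step 4: Merge (G+I)(29) + (B+J)(51) = 80
Step 5: Merge (C+E)(56) + ((G+I)+(B+J))(80) = 136
Read each symbol's code off the tree from the root (left child = 0, right child = 1).

Codes:
  E: 01 (length 2)
  J: 111 (length 3)
  C: 00 (length 2)
  G: 100 (length 3)
  B: 110 (length 3)
  I: 101 (length 3)
Average code length: 352/136 = 2.5882 bits/symbol


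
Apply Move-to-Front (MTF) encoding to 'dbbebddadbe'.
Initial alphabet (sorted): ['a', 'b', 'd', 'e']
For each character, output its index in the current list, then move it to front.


MTF encoding:
'd': index 2 in ['a', 'b', 'd', 'e'] -> ['d', 'a', 'b', 'e']
'b': index 2 in ['d', 'a', 'b', 'e'] -> ['b', 'd', 'a', 'e']
'b': index 0 in ['b', 'd', 'a', 'e'] -> ['b', 'd', 'a', 'e']
'e': index 3 in ['b', 'd', 'a', 'e'] -> ['e', 'b', 'd', 'a']
'b': index 1 in ['e', 'b', 'd', 'a'] -> ['b', 'e', 'd', 'a']
'd': index 2 in ['b', 'e', 'd', 'a'] -> ['d', 'b', 'e', 'a']
'd': index 0 in ['d', 'b', 'e', 'a'] -> ['d', 'b', 'e', 'a']
'a': index 3 in ['d', 'b', 'e', 'a'] -> ['a', 'd', 'b', 'e']
'd': index 1 in ['a', 'd', 'b', 'e'] -> ['d', 'a', 'b', 'e']
'b': index 2 in ['d', 'a', 'b', 'e'] -> ['b', 'd', 'a', 'e']
'e': index 3 in ['b', 'd', 'a', 'e'] -> ['e', 'b', 'd', 'a']


Output: [2, 2, 0, 3, 1, 2, 0, 3, 1, 2, 3]


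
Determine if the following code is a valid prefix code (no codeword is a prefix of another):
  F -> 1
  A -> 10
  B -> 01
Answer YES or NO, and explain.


Checking each pair (does one codeword prefix another?):
  F='1' vs A='10': prefix -- VIOLATION

NO -- this is NOT a valid prefix code. F (1) is a prefix of A (10).


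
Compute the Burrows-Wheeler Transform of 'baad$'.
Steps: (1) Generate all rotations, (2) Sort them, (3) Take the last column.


Rotations (sorted):
  0: $baad -> last char: d
  1: aad$b -> last char: b
  2: ad$ba -> last char: a
  3: baad$ -> last char: $
  4: d$baa -> last char: a


BWT = dba$a


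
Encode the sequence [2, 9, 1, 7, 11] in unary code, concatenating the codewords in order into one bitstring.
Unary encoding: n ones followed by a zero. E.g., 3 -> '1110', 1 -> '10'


Encode each number as n ones followed by a terminating 0:
  2 -> 110 (3 bits)
  9 -> 1111111110 (10 bits)
  1 -> 10 (2 bits)
  7 -> 11111110 (8 bits)
  11 -> 111111111110 (12 bits)
Total length = 3 + 10 + 2 + 8 + 12 = 35 bits.

Unary([2, 9, 1, 7, 11]) = 11011111111101011111110111111111110 (35 bits)


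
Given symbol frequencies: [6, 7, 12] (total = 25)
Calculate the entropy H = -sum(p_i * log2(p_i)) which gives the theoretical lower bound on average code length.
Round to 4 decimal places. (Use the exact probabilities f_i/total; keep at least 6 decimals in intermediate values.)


Per-symbol terms -p_i * log2(p_i) with p_i = f_i/25:
  p = 6/25 = 0.240000: log2(p) = -2.058894, -p*log2(p) = 0.494134
  p = 7/25 = 0.280000: log2(p) = -1.836501, -p*log2(p) = 0.514220
  p = 12/25 = 0.480000: log2(p) = -1.058894, -p*log2(p) = 0.508269
H = 0.494134 + 0.514220 + 0.508269 = 1.516623

H = 1.5166 bits/symbol


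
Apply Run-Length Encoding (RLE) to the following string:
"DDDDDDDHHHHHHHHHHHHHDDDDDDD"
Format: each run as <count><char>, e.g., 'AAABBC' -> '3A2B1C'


Scanning runs left to right:
  i=0: run of 'D' x 7 -> '7D'
  i=7: run of 'H' x 13 -> '13H'
  i=20: run of 'D' x 7 -> '7D'

RLE = 7D13H7D


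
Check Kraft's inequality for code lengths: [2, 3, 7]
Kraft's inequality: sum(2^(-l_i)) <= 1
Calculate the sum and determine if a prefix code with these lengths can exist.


Sum = 2^(-2) + 2^(-3) + 2^(-7)
    = 0.25 + 0.125 + 0.0078125
    = 49/128 = 0.3828125
Since 0.3828125 <= 1, Kraft's inequality IS satisfied.
A prefix code with these lengths CAN exist.

Kraft sum = 0.3828125. Satisfied.


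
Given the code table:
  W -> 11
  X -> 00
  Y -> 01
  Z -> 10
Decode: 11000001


Decoding:
11 -> W
00 -> X
00 -> X
01 -> Y


Result: WXXY


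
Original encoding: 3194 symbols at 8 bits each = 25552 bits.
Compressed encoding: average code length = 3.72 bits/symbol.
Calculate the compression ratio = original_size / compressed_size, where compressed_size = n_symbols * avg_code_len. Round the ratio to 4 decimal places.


original_size = n_symbols * orig_bits = 3194 * 8 = 25552 bits
compressed_size = n_symbols * avg_code_len = 3194 * 3.72 = 11881.68 bits
ratio = original_size / compressed_size = 25552 / 11881.68 = 2.1505

Compression ratio = 2.1505


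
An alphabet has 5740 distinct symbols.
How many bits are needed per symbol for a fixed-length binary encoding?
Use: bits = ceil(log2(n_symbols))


log2(5740) = 12.4868
Bracket: 2^12 = 4096 < 5740 <= 2^13 = 8192
So ceil(log2(5740)) = 13

bits = ceil(log2(5740)) = ceil(12.4868) = 13 bits


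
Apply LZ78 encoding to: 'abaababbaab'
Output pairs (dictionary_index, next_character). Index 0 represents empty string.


LZ78 encoding steps:
Dictionary: {0: ''}
Step 1: w='' (idx 0), next='a' -> output (0, 'a'), add 'a' as idx 1
Step 2: w='' (idx 0), next='b' -> output (0, 'b'), add 'b' as idx 2
Step 3: w='a' (idx 1), next='a' -> output (1, 'a'), add 'aa' as idx 3
Step 4: w='b' (idx 2), next='a' -> output (2, 'a'), add 'ba' as idx 4
Step 5: w='b' (idx 2), next='b' -> output (2, 'b'), add 'bb' as idx 5
Step 6: w='aa' (idx 3), next='b' -> output (3, 'b'), add 'aab' as idx 6


Encoded: [(0, 'a'), (0, 'b'), (1, 'a'), (2, 'a'), (2, 'b'), (3, 'b')]


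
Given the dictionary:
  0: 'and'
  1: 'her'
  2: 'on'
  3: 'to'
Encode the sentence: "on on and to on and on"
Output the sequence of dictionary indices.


Look up each word in the dictionary:
  'on' -> 2
  'on' -> 2
  'and' -> 0
  'to' -> 3
  'on' -> 2
  'and' -> 0
  'on' -> 2

Encoded: [2, 2, 0, 3, 2, 0, 2]


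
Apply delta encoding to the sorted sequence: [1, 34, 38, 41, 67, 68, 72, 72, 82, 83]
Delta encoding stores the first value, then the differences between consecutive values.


First value: 1
Deltas:
  34 - 1 = 33
  38 - 34 = 4
  41 - 38 = 3
  67 - 41 = 26
  68 - 67 = 1
  72 - 68 = 4
  72 - 72 = 0
  82 - 72 = 10
  83 - 82 = 1


Delta encoded: [1, 33, 4, 3, 26, 1, 4, 0, 10, 1]


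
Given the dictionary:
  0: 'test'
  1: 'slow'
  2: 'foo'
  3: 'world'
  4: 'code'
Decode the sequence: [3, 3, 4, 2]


Look up each index in the dictionary:
  3 -> 'world'
  3 -> 'world'
  4 -> 'code'
  2 -> 'foo'

Decoded: "world world code foo"


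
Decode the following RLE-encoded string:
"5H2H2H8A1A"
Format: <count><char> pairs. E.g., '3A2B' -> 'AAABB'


Expanding each <count><char> pair:
  5H -> 'HHHHH'
  2H -> 'HH'
  2H -> 'HH'
  8A -> 'AAAAAAAA'
  1A -> 'A'

Decoded = HHHHHHHHHAAAAAAAAA


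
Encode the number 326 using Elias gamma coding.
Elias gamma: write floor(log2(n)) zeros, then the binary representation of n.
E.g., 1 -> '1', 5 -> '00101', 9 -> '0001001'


num_bits = floor(log2(326)) + 1 = 9
leading_zeros = num_bits - 1 = 8
binary(326) = 101000110

Elias gamma(326) = '00000000' + '101000110' = 00000000101000110 (17 bits)


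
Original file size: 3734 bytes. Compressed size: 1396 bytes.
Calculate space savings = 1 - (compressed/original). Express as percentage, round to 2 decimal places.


ratio = compressed/original = 1396/3734 = 0.373862
savings = 1 - ratio = 1 - 0.373862 = 0.626138
as a percentage: 0.626138 * 100 = 62.61%

Space savings = 1 - 1396/3734 = 62.61%


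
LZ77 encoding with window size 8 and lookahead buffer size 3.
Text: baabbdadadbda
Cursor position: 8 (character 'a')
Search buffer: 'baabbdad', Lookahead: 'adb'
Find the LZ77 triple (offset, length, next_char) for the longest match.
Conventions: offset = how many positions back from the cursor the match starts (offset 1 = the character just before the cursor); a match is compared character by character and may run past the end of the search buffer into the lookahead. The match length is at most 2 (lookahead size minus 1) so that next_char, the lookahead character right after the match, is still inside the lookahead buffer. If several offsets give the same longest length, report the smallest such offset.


Try each offset into the search buffer:
  offset=1 (pos 7, char 'd'): match length 0
  offset=2 (pos 6, char 'a'): match length 2
  offset=3 (pos 5, char 'd'): match length 0
  offset=4 (pos 4, char 'b'): match length 0
  offset=5 (pos 3, char 'b'): match length 0
  offset=6 (pos 2, char 'a'): match length 1
  offset=7 (pos 1, char 'a'): match length 1
  offset=8 (pos 0, char 'b'): match length 0
Longest match has length 2 at offset 2.
next_char = character at position 8 + 2 = 10 -> 'b'

Best match: offset=2, length=2 (matching 'ad' starting at position 6)
LZ77 triple: (2, 2, 'b')


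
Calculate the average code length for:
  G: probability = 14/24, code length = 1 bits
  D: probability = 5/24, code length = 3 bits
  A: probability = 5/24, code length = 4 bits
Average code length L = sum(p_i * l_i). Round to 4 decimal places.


Weighted contributions p_i * l_i:
  G: (14/24) * 1 = 14/24
  D: (5/24) * 3 = 15/24
  A: (5/24) * 4 = 20/24
Sum = (14 + 15 + 20)/24 = 49/24

L = 49/24 = 2.0417 bits/symbol


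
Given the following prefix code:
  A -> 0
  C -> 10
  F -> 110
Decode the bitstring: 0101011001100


Decoding step by step:
Bits 0 -> A
Bits 10 -> C
Bits 10 -> C
Bits 110 -> F
Bits 0 -> A
Bits 110 -> F
Bits 0 -> A


Decoded message: ACCFAFA


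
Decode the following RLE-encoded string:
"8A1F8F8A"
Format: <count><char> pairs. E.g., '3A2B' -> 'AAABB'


Expanding each <count><char> pair:
  8A -> 'AAAAAAAA'
  1F -> 'F'
  8F -> 'FFFFFFFF'
  8A -> 'AAAAAAAA'

Decoded = AAAAAAAAFFFFFFFFFAAAAAAAA


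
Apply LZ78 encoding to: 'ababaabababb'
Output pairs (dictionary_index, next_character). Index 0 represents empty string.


LZ78 encoding steps:
Dictionary: {0: ''}
Step 1: w='' (idx 0), next='a' -> output (0, 'a'), add 'a' as idx 1
Step 2: w='' (idx 0), next='b' -> output (0, 'b'), add 'b' as idx 2
Step 3: w='a' (idx 1), next='b' -> output (1, 'b'), add 'ab' as idx 3
Step 4: w='a' (idx 1), next='a' -> output (1, 'a'), add 'aa' as idx 4
Step 5: w='b' (idx 2), next='a' -> output (2, 'a'), add 'ba' as idx 5
Step 6: w='ba' (idx 5), next='b' -> output (5, 'b'), add 'bab' as idx 6
Step 7: w='b' (idx 2), end of input -> output (2, '')


Encoded: [(0, 'a'), (0, 'b'), (1, 'b'), (1, 'a'), (2, 'a'), (5, 'b'), (2, '')]


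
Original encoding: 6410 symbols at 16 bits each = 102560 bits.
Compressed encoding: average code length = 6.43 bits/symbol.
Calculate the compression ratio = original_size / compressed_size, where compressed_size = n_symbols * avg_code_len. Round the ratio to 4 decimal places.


original_size = n_symbols * orig_bits = 6410 * 16 = 102560 bits
compressed_size = n_symbols * avg_code_len = 6410 * 6.43 = 41216.3 bits
ratio = original_size / compressed_size = 102560 / 41216.3 = 2.4883

Compression ratio = 2.4883


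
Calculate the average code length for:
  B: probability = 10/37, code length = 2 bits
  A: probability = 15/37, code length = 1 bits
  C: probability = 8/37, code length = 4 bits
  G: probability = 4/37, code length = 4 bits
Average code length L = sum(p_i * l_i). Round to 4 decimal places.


Weighted contributions p_i * l_i:
  B: (10/37) * 2 = 20/37
  A: (15/37) * 1 = 15/37
  C: (8/37) * 4 = 32/37
  G: (4/37) * 4 = 16/37
Sum = (20 + 15 + 32 + 16)/37 = 83/37

L = 83/37 = 2.2432 bits/symbol


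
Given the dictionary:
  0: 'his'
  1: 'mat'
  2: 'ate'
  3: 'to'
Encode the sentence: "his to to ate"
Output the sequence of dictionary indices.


Look up each word in the dictionary:
  'his' -> 0
  'to' -> 3
  'to' -> 3
  'ate' -> 2

Encoded: [0, 3, 3, 2]


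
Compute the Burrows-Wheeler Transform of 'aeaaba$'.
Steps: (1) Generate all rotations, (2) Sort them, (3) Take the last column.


Rotations (sorted):
  0: $aeaaba -> last char: a
  1: a$aeaab -> last char: b
  2: aaba$ae -> last char: e
  3: aba$aea -> last char: a
  4: aeaaba$ -> last char: $
  5: ba$aeaa -> last char: a
  6: eaaba$a -> last char: a


BWT = abea$aa


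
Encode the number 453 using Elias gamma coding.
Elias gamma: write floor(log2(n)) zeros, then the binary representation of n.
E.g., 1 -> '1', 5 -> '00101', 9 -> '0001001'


num_bits = floor(log2(453)) + 1 = 9
leading_zeros = num_bits - 1 = 8
binary(453) = 111000101

Elias gamma(453) = '00000000' + '111000101' = 00000000111000101 (17 bits)
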